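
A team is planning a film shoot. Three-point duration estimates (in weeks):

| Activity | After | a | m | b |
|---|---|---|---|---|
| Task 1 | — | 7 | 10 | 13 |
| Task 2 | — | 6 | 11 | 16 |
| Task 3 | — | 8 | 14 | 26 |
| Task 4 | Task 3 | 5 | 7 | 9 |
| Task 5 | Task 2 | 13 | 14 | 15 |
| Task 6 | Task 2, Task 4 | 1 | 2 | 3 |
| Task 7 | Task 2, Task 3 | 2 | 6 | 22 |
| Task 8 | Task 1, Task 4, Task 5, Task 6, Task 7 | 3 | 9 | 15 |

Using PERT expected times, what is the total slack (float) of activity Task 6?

1 weeks

te_Task 1 = (7 + 4·10 + 13)/6 = 60/6 = 10
te_Task 2 = (6 + 4·11 + 16)/6 = 66/6 = 11
te_Task 3 = (8 + 4·14 + 26)/6 = 90/6 = 15
te_Task 4 = (5 + 4·7 + 9)/6 = 42/6 = 7
te_Task 5 = (13 + 4·14 + 15)/6 = 84/6 = 14
te_Task 6 = (1 + 4·2 + 3)/6 = 12/6 = 2
te_Task 7 = (2 + 4·6 + 22)/6 = 48/6 = 8
te_Task 8 = (3 + 4·9 + 15)/6 = 54/6 = 9

Forward pass:
ES_Task 1 = 0; EF_Task 1 = 10
ES_Task 2 = 0; EF_Task 2 = 11
ES_Task 3 = 0; EF_Task 3 = 15
ES_Task 4 = 15; EF_Task 4 = 15+7 = 22
ES_Task 5 = 11; EF_Task 5 = 11+14 = 25
ES_Task 6 = max(EF_Task 2=11, EF_Task 4=22) = 22; EF_Task 6 = 22+2 = 24
ES_Task 7 = max(EF_Task 2=11, EF_Task 3=15) = 15; EF_Task 7 = 15+8 = 23
ES_Task 8 = max(EF_Task 1=10, EF_Task 4=22, EF_Task 5=25, EF_Task 6=24, EF_Task 7=23) = 25; EF_Task 8 = 25+9 = 34
Expected project duration μ = 34 weeks. Critical path: Task 2 → Task 5 → Task 8.

Backward pass:
LF_Task 8 = 34; LS_Task 8 = 34−9 = 25
LF_Task 7 = LS_Task 8 = 25; LS_Task 7 = 25−8 = 17
LF_Task 6 = LS_Task 8 = 25; LS_Task 6 = 25−2 = 23
LF_Task 5 = LS_Task 8 = 25; LS_Task 5 = 25−14 = 11
LF_Task 4 = min(LS_Task 6=23, LS_Task 8=25) = 23; LS_Task 4 = 23−7 = 16
LF_Task 3 = min(LS_Task 4=16, LS_Task 7=17) = 16; LS_Task 3 = 16−15 = 1
LF_Task 2 = min(LS_Task 5=11, LS_Task 6=23, LS_Task 7=17) = 11; LS_Task 2 = 11−11 = 0
LF_Task 1 = LS_Task 8 = 25; LS_Task 1 = 25−10 = 15
Slack_Task 6 = LS_Task 6 − ES_Task 6 = 23 − 22 = 1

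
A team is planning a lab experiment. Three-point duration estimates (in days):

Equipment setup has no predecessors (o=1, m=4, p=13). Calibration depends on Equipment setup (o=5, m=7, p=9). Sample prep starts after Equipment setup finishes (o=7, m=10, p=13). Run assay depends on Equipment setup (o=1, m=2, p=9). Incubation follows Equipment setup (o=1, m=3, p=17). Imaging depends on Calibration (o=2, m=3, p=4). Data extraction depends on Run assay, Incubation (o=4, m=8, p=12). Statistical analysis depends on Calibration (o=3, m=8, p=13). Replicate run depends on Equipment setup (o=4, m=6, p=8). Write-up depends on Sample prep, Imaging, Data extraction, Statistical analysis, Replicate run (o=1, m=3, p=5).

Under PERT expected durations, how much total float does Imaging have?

te_Equipment setup = (1 + 4·4 + 13)/6 = 30/6 = 5
te_Calibration = (5 + 4·7 + 9)/6 = 42/6 = 7
te_Sample prep = (7 + 4·10 + 13)/6 = 60/6 = 10
te_Run assay = (1 + 4·2 + 9)/6 = 18/6 = 3
te_Incubation = (1 + 4·3 + 17)/6 = 30/6 = 5
te_Imaging = (2 + 4·3 + 4)/6 = 18/6 = 3
te_Data extraction = (4 + 4·8 + 12)/6 = 48/6 = 8
te_Statistical analysis = (3 + 4·8 + 13)/6 = 48/6 = 8
te_Replicate run = (4 + 4·6 + 8)/6 = 36/6 = 6
te_Write-up = (1 + 4·3 + 5)/6 = 18/6 = 3

Forward pass:
ES_Equipment setup = 0; EF_Equipment setup = 5
ES_Calibration = 5; EF_Calibration = 5+7 = 12
ES_Sample prep = 5; EF_Sample prep = 5+10 = 15
ES_Run assay = 5; EF_Run assay = 5+3 = 8
ES_Incubation = 5; EF_Incubation = 5+5 = 10
ES_Imaging = 12; EF_Imaging = 12+3 = 15
ES_Data extraction = max(EF_Run assay=8, EF_Incubation=10) = 10; EF_Data extraction = 10+8 = 18
ES_Statistical analysis = 12; EF_Statistical analysis = 12+8 = 20
ES_Replicate run = 5; EF_Replicate run = 5+6 = 11
ES_Write-up = max(EF_Sample prep=15, EF_Imaging=15, EF_Data extraction=18, EF_Statistical analysis=20, EF_Replicate run=11) = 20; EF_Write-up = 20+3 = 23
Expected project duration μ = 23 days. Critical path: Equipment setup → Calibration → Statistical analysis → Write-up.

Backward pass:
LF_Write-up = 23; LS_Write-up = 23−3 = 20
LF_Replicate run = LS_Write-up = 20; LS_Replicate run = 20−6 = 14
LF_Statistical analysis = LS_Write-up = 20; LS_Statistical analysis = 20−8 = 12
LF_Data extraction = LS_Write-up = 20; LS_Data extraction = 20−8 = 12
LF_Imaging = LS_Write-up = 20; LS_Imaging = 20−3 = 17
LF_Incubation = LS_Data extraction = 12; LS_Incubation = 12−5 = 7
LF_Run assay = LS_Data extraction = 12; LS_Run assay = 12−3 = 9
LF_Sample prep = LS_Write-up = 20; LS_Sample prep = 20−10 = 10
LF_Calibration = min(LS_Imaging=17, LS_Statistical analysis=12) = 12; LS_Calibration = 12−7 = 5
LF_Equipment setup = min(LS_Calibration=5, LS_Sample prep=10, LS_Run assay=9, LS_Incubation=7, LS_Replicate run=14) = 5; LS_Equipment setup = 5−5 = 0
Slack_Imaging = LS_Imaging − ES_Imaging = 17 − 12 = 5

5 days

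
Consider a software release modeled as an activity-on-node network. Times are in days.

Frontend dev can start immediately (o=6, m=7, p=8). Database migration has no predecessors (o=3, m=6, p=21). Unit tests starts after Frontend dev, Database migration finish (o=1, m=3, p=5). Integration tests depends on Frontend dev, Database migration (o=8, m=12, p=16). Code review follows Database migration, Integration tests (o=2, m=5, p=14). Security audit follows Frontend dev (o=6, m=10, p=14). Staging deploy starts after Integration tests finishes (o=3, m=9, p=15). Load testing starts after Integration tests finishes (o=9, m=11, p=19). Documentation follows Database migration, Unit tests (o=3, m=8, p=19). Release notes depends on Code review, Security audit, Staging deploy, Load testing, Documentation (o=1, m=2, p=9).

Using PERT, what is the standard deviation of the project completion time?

3.92 days

te_Frontend dev = (6 + 4·7 + 8)/6 = 42/6 = 7; σ²_Frontend dev = ((8−6)/6)² = 0.111
te_Database migration = (3 + 4·6 + 21)/6 = 48/6 = 8; σ²_Database migration = ((21−3)/6)² = 9.000
te_Unit tests = (1 + 4·3 + 5)/6 = 18/6 = 3; σ²_Unit tests = ((5−1)/6)² = 0.444
te_Integration tests = (8 + 4·12 + 16)/6 = 72/6 = 12; σ²_Integration tests = ((16−8)/6)² = 1.778
te_Code review = (2 + 4·5 + 14)/6 = 36/6 = 6; σ²_Code review = ((14−2)/6)² = 4.000
te_Security audit = (6 + 4·10 + 14)/6 = 60/6 = 10; σ²_Security audit = ((14−6)/6)² = 1.778
te_Staging deploy = (3 + 4·9 + 15)/6 = 54/6 = 9; σ²_Staging deploy = ((15−3)/6)² = 4.000
te_Load testing = (9 + 4·11 + 19)/6 = 72/6 = 12; σ²_Load testing = ((19−9)/6)² = 2.778
te_Documentation = (3 + 4·8 + 19)/6 = 54/6 = 9; σ²_Documentation = ((19−3)/6)² = 7.111
te_Release notes = (1 + 4·2 + 9)/6 = 18/6 = 3; σ²_Release notes = ((9−1)/6)² = 1.778

Forward pass:
ES_Frontend dev = 0; EF_Frontend dev = 7
ES_Database migration = 0; EF_Database migration = 8
ES_Unit tests = max(EF_Frontend dev=7, EF_Database migration=8) = 8; EF_Unit tests = 8+3 = 11
ES_Integration tests = max(EF_Frontend dev=7, EF_Database migration=8) = 8; EF_Integration tests = 8+12 = 20
ES_Code review = max(EF_Database migration=8, EF_Integration tests=20) = 20; EF_Code review = 20+6 = 26
ES_Security audit = 7; EF_Security audit = 7+10 = 17
ES_Staging deploy = 20; EF_Staging deploy = 20+9 = 29
ES_Load testing = 20; EF_Load testing = 20+12 = 32
ES_Documentation = max(EF_Database migration=8, EF_Unit tests=11) = 11; EF_Documentation = 11+9 = 20
ES_Release notes = max(EF_Code review=26, EF_Security audit=17, EF_Staging deploy=29, EF_Load testing=32, EF_Documentation=20) = 32; EF_Release notes = 32+3 = 35
Expected project duration μ = 35 days. Critical path: Database migration → Integration tests → Load testing → Release notes.

Variance along critical path = 9.000 + 1.778 + 2.778 + 1.778 = 15.333
σ = √15.333 = 3.916 days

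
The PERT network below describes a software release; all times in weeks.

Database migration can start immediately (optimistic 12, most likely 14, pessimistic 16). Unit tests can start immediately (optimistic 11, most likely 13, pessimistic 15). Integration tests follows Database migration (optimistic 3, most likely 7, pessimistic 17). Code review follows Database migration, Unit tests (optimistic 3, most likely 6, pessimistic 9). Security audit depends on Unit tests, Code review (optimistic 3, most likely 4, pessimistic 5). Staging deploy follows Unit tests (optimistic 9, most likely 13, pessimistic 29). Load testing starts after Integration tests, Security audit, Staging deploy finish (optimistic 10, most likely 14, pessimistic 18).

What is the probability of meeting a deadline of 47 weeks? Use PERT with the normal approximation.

te_Database migration = (12 + 4·14 + 16)/6 = 84/6 = 14; σ²_Database migration = ((16−12)/6)² = 0.444
te_Unit tests = (11 + 4·13 + 15)/6 = 78/6 = 13; σ²_Unit tests = ((15−11)/6)² = 0.444
te_Integration tests = (3 + 4·7 + 17)/6 = 48/6 = 8; σ²_Integration tests = ((17−3)/6)² = 5.444
te_Code review = (3 + 4·6 + 9)/6 = 36/6 = 6; σ²_Code review = ((9−3)/6)² = 1.000
te_Security audit = (3 + 4·4 + 5)/6 = 24/6 = 4; σ²_Security audit = ((5−3)/6)² = 0.111
te_Staging deploy = (9 + 4·13 + 29)/6 = 90/6 = 15; σ²_Staging deploy = ((29−9)/6)² = 11.111
te_Load testing = (10 + 4·14 + 18)/6 = 84/6 = 14; σ²_Load testing = ((18−10)/6)² = 1.778

Forward pass:
ES_Database migration = 0; EF_Database migration = 14
ES_Unit tests = 0; EF_Unit tests = 13
ES_Integration tests = 14; EF_Integration tests = 14+8 = 22
ES_Code review = max(EF_Database migration=14, EF_Unit tests=13) = 14; EF_Code review = 14+6 = 20
ES_Security audit = max(EF_Unit tests=13, EF_Code review=20) = 20; EF_Security audit = 20+4 = 24
ES_Staging deploy = 13; EF_Staging deploy = 13+15 = 28
ES_Load testing = max(EF_Integration tests=22, EF_Security audit=24, EF_Staging deploy=28) = 28; EF_Load testing = 28+14 = 42
Expected project duration μ = 42 weeks. Critical path: Unit tests → Staging deploy → Load testing.

Variance along critical path = 0.444 + 11.111 + 1.778 = 13.333; σ = √13.333 = 3.651 weeks.
Z = (47 − 42) / 3.651 = 1.369
P(T ≤ 47) = Φ(1.369) ≈ 0.915

0.915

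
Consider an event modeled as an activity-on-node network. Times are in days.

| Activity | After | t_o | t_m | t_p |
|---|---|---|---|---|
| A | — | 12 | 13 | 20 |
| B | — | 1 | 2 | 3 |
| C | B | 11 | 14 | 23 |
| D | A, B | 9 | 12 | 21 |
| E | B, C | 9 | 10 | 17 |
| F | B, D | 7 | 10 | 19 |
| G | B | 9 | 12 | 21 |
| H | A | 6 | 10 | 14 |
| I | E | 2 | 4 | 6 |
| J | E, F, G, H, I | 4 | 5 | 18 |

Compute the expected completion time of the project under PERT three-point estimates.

te_A = (12 + 4·13 + 20)/6 = 84/6 = 14
te_B = (1 + 4·2 + 3)/6 = 12/6 = 2
te_C = (11 + 4·14 + 23)/6 = 90/6 = 15
te_D = (9 + 4·12 + 21)/6 = 78/6 = 13
te_E = (9 + 4·10 + 17)/6 = 66/6 = 11
te_F = (7 + 4·10 + 19)/6 = 66/6 = 11
te_G = (9 + 4·12 + 21)/6 = 78/6 = 13
te_H = (6 + 4·10 + 14)/6 = 60/6 = 10
te_I = (2 + 4·4 + 6)/6 = 24/6 = 4
te_J = (4 + 4·5 + 18)/6 = 42/6 = 7

Forward pass:
ES_A = 0; EF_A = 14
ES_B = 0; EF_B = 2
ES_C = 2; EF_C = 2+15 = 17
ES_D = max(EF_A=14, EF_B=2) = 14; EF_D = 14+13 = 27
ES_E = max(EF_B=2, EF_C=17) = 17; EF_E = 17+11 = 28
ES_F = max(EF_B=2, EF_D=27) = 27; EF_F = 27+11 = 38
ES_G = 2; EF_G = 2+13 = 15
ES_H = 14; EF_H = 14+10 = 24
ES_I = 28; EF_I = 28+4 = 32
ES_J = max(EF_E=28, EF_F=38, EF_G=15, EF_H=24, EF_I=32) = 38; EF_J = 38+7 = 45
Expected project duration μ = 45 days. Critical path: A → D → F → J.

45 days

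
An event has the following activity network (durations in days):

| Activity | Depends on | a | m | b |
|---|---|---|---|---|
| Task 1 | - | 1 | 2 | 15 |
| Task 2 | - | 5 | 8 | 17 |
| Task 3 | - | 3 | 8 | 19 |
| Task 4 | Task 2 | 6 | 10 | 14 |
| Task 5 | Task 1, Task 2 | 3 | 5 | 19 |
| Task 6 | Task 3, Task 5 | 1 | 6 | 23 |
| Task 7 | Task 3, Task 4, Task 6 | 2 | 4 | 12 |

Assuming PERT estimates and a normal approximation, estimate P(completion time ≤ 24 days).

0.169

te_Task 1 = (1 + 4·2 + 15)/6 = 24/6 = 4; σ²_Task 1 = ((15−1)/6)² = 5.444
te_Task 2 = (5 + 4·8 + 17)/6 = 54/6 = 9; σ²_Task 2 = ((17−5)/6)² = 4.000
te_Task 3 = (3 + 4·8 + 19)/6 = 54/6 = 9; σ²_Task 3 = ((19−3)/6)² = 7.111
te_Task 4 = (6 + 4·10 + 14)/6 = 60/6 = 10; σ²_Task 4 = ((14−6)/6)² = 1.778
te_Task 5 = (3 + 4·5 + 19)/6 = 42/6 = 7; σ²_Task 5 = ((19−3)/6)² = 7.111
te_Task 6 = (1 + 4·6 + 23)/6 = 48/6 = 8; σ²_Task 6 = ((23−1)/6)² = 13.444
te_Task 7 = (2 + 4·4 + 12)/6 = 30/6 = 5; σ²_Task 7 = ((12−2)/6)² = 2.778

Forward pass:
ES_Task 1 = 0; EF_Task 1 = 4
ES_Task 2 = 0; EF_Task 2 = 9
ES_Task 3 = 0; EF_Task 3 = 9
ES_Task 4 = 9; EF_Task 4 = 9+10 = 19
ES_Task 5 = max(EF_Task 1=4, EF_Task 2=9) = 9; EF_Task 5 = 9+7 = 16
ES_Task 6 = max(EF_Task 3=9, EF_Task 5=16) = 16; EF_Task 6 = 16+8 = 24
ES_Task 7 = max(EF_Task 3=9, EF_Task 4=19, EF_Task 6=24) = 24; EF_Task 7 = 24+5 = 29
Expected project duration μ = 29 days. Critical path: Task 2 → Task 5 → Task 6 → Task 7.

Variance along critical path = 4.000 + 7.111 + 13.444 + 2.778 = 27.333; σ = √27.333 = 5.228 days.
Z = (24 − 29) / 5.228 = -0.956
P(T ≤ 24) = Φ(-0.956) ≈ 0.169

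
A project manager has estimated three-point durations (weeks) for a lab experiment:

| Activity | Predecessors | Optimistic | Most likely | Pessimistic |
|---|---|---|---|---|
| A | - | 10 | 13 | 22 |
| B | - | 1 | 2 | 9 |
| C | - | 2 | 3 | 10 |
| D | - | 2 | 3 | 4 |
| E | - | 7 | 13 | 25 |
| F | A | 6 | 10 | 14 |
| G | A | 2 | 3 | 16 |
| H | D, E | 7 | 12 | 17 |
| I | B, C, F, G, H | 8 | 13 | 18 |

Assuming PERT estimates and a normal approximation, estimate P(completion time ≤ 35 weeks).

te_A = (10 + 4·13 + 22)/6 = 84/6 = 14; σ²_A = ((22−10)/6)² = 4.000
te_B = (1 + 4·2 + 9)/6 = 18/6 = 3; σ²_B = ((9−1)/6)² = 1.778
te_C = (2 + 4·3 + 10)/6 = 24/6 = 4; σ²_C = ((10−2)/6)² = 1.778
te_D = (2 + 4·3 + 4)/6 = 18/6 = 3; σ²_D = ((4−2)/6)² = 0.111
te_E = (7 + 4·13 + 25)/6 = 84/6 = 14; σ²_E = ((25−7)/6)² = 9.000
te_F = (6 + 4·10 + 14)/6 = 60/6 = 10; σ²_F = ((14−6)/6)² = 1.778
te_G = (2 + 4·3 + 16)/6 = 30/6 = 5; σ²_G = ((16−2)/6)² = 5.444
te_H = (7 + 4·12 + 17)/6 = 72/6 = 12; σ²_H = ((17−7)/6)² = 2.778
te_I = (8 + 4·13 + 18)/6 = 78/6 = 13; σ²_I = ((18−8)/6)² = 2.778

Forward pass:
ES_A = 0; EF_A = 14
ES_B = 0; EF_B = 3
ES_C = 0; EF_C = 4
ES_D = 0; EF_D = 3
ES_E = 0; EF_E = 14
ES_F = 14; EF_F = 14+10 = 24
ES_G = 14; EF_G = 14+5 = 19
ES_H = max(EF_D=3, EF_E=14) = 14; EF_H = 14+12 = 26
ES_I = max(EF_B=3, EF_C=4, EF_F=24, EF_G=19, EF_H=26) = 26; EF_I = 26+13 = 39
Expected project duration μ = 39 weeks. Critical path: E → H → I.

Variance along critical path = 9.000 + 2.778 + 2.778 = 14.556; σ = √14.556 = 3.815 weeks.
Z = (35 − 39) / 3.815 = -1.048
P(T ≤ 35) = Φ(-1.048) ≈ 0.147

0.147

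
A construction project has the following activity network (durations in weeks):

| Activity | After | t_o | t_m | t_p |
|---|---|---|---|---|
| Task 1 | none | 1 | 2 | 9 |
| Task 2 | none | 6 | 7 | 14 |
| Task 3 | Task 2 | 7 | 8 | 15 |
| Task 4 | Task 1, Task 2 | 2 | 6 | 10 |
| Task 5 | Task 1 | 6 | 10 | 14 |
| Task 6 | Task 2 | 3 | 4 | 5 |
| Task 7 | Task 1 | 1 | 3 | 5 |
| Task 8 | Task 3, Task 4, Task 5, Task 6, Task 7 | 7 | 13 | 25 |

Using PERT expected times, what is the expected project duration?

te_Task 1 = (1 + 4·2 + 9)/6 = 18/6 = 3
te_Task 2 = (6 + 4·7 + 14)/6 = 48/6 = 8
te_Task 3 = (7 + 4·8 + 15)/6 = 54/6 = 9
te_Task 4 = (2 + 4·6 + 10)/6 = 36/6 = 6
te_Task 5 = (6 + 4·10 + 14)/6 = 60/6 = 10
te_Task 6 = (3 + 4·4 + 5)/6 = 24/6 = 4
te_Task 7 = (1 + 4·3 + 5)/6 = 18/6 = 3
te_Task 8 = (7 + 4·13 + 25)/6 = 84/6 = 14

Forward pass:
ES_Task 1 = 0; EF_Task 1 = 3
ES_Task 2 = 0; EF_Task 2 = 8
ES_Task 3 = 8; EF_Task 3 = 8+9 = 17
ES_Task 4 = max(EF_Task 1=3, EF_Task 2=8) = 8; EF_Task 4 = 8+6 = 14
ES_Task 5 = 3; EF_Task 5 = 3+10 = 13
ES_Task 6 = 8; EF_Task 6 = 8+4 = 12
ES_Task 7 = 3; EF_Task 7 = 3+3 = 6
ES_Task 8 = max(EF_Task 3=17, EF_Task 4=14, EF_Task 5=13, EF_Task 6=12, EF_Task 7=6) = 17; EF_Task 8 = 17+14 = 31
Expected project duration μ = 31 weeks. Critical path: Task 2 → Task 3 → Task 8.

31 weeks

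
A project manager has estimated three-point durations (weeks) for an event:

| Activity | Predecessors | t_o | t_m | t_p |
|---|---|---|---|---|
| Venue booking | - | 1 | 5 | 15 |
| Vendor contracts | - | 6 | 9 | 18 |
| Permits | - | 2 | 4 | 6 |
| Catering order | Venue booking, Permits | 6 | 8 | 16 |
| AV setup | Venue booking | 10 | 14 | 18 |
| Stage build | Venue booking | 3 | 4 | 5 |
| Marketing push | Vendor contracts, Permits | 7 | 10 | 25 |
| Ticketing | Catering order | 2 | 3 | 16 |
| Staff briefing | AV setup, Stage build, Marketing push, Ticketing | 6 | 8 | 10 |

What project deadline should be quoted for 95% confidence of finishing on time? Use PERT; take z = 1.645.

36.0 weeks

te_Venue booking = (1 + 4·5 + 15)/6 = 36/6 = 6; σ²_Venue booking = ((15−1)/6)² = 5.444
te_Vendor contracts = (6 + 4·9 + 18)/6 = 60/6 = 10; σ²_Vendor contracts = ((18−6)/6)² = 4.000
te_Permits = (2 + 4·4 + 6)/6 = 24/6 = 4; σ²_Permits = ((6−2)/6)² = 0.444
te_Catering order = (6 + 4·8 + 16)/6 = 54/6 = 9; σ²_Catering order = ((16−6)/6)² = 2.778
te_AV setup = (10 + 4·14 + 18)/6 = 84/6 = 14; σ²_AV setup = ((18−10)/6)² = 1.778
te_Stage build = (3 + 4·4 + 5)/6 = 24/6 = 4; σ²_Stage build = ((5−3)/6)² = 0.111
te_Marketing push = (7 + 4·10 + 25)/6 = 72/6 = 12; σ²_Marketing push = ((25−7)/6)² = 9.000
te_Ticketing = (2 + 4·3 + 16)/6 = 30/6 = 5; σ²_Ticketing = ((16−2)/6)² = 5.444
te_Staff briefing = (6 + 4·8 + 10)/6 = 48/6 = 8; σ²_Staff briefing = ((10−6)/6)² = 0.444

Forward pass:
ES_Venue booking = 0; EF_Venue booking = 6
ES_Vendor contracts = 0; EF_Vendor contracts = 10
ES_Permits = 0; EF_Permits = 4
ES_Catering order = max(EF_Venue booking=6, EF_Permits=4) = 6; EF_Catering order = 6+9 = 15
ES_AV setup = 6; EF_AV setup = 6+14 = 20
ES_Stage build = 6; EF_Stage build = 6+4 = 10
ES_Marketing push = max(EF_Vendor contracts=10, EF_Permits=4) = 10; EF_Marketing push = 10+12 = 22
ES_Ticketing = 15; EF_Ticketing = 15+5 = 20
ES_Staff briefing = max(EF_AV setup=20, EF_Stage build=10, EF_Marketing push=22, EF_Ticketing=20) = 22; EF_Staff briefing = 22+8 = 30
Expected project duration μ = 30 weeks. Critical path: Vendor contracts → Marketing push → Staff briefing.

Variance along critical path = 4.000 + 9.000 + 0.444 = 13.444; σ = 3.667 weeks.
D = μ + z·σ = 30 + 1.645·3.667 = 36.0 weeks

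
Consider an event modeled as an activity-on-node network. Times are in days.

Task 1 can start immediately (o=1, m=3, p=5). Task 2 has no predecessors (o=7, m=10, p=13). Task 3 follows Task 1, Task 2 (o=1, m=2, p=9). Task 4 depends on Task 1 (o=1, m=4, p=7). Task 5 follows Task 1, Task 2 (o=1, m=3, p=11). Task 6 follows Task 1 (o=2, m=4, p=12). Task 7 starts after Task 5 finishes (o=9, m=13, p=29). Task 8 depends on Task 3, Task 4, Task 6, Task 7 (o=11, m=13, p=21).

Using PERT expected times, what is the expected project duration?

te_Task 1 = (1 + 4·3 + 5)/6 = 18/6 = 3
te_Task 2 = (7 + 4·10 + 13)/6 = 60/6 = 10
te_Task 3 = (1 + 4·2 + 9)/6 = 18/6 = 3
te_Task 4 = (1 + 4·4 + 7)/6 = 24/6 = 4
te_Task 5 = (1 + 4·3 + 11)/6 = 24/6 = 4
te_Task 6 = (2 + 4·4 + 12)/6 = 30/6 = 5
te_Task 7 = (9 + 4·13 + 29)/6 = 90/6 = 15
te_Task 8 = (11 + 4·13 + 21)/6 = 84/6 = 14

Forward pass:
ES_Task 1 = 0; EF_Task 1 = 3
ES_Task 2 = 0; EF_Task 2 = 10
ES_Task 3 = max(EF_Task 1=3, EF_Task 2=10) = 10; EF_Task 3 = 10+3 = 13
ES_Task 4 = 3; EF_Task 4 = 3+4 = 7
ES_Task 5 = max(EF_Task 1=3, EF_Task 2=10) = 10; EF_Task 5 = 10+4 = 14
ES_Task 6 = 3; EF_Task 6 = 3+5 = 8
ES_Task 7 = 14; EF_Task 7 = 14+15 = 29
ES_Task 8 = max(EF_Task 3=13, EF_Task 4=7, EF_Task 6=8, EF_Task 7=29) = 29; EF_Task 8 = 29+14 = 43
Expected project duration μ = 43 days. Critical path: Task 2 → Task 5 → Task 7 → Task 8.

43 days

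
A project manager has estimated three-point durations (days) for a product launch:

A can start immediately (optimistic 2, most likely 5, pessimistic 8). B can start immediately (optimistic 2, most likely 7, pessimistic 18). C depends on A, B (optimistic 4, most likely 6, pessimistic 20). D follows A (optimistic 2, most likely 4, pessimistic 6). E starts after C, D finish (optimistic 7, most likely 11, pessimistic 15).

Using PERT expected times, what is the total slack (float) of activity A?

te_A = (2 + 4·5 + 8)/6 = 30/6 = 5
te_B = (2 + 4·7 + 18)/6 = 48/6 = 8
te_C = (4 + 4·6 + 20)/6 = 48/6 = 8
te_D = (2 + 4·4 + 6)/6 = 24/6 = 4
te_E = (7 + 4·11 + 15)/6 = 66/6 = 11

Forward pass:
ES_A = 0; EF_A = 5
ES_B = 0; EF_B = 8
ES_C = max(EF_A=5, EF_B=8) = 8; EF_C = 8+8 = 16
ES_D = 5; EF_D = 5+4 = 9
ES_E = max(EF_C=16, EF_D=9) = 16; EF_E = 16+11 = 27
Expected project duration μ = 27 days. Critical path: B → C → E.

Backward pass:
LF_E = 27; LS_E = 27−11 = 16
LF_D = LS_E = 16; LS_D = 16−4 = 12
LF_C = LS_E = 16; LS_C = 16−8 = 8
LF_B = LS_C = 8; LS_B = 8−8 = 0
LF_A = min(LS_C=8, LS_D=12) = 8; LS_A = 8−5 = 3
Slack_A = LS_A − ES_A = 3 − 0 = 3

3 days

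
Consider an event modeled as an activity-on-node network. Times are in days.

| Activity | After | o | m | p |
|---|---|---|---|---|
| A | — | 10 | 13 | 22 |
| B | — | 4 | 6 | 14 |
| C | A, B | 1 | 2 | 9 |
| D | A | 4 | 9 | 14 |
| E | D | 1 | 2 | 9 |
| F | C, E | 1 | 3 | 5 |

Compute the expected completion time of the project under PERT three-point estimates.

29 days

te_A = (10 + 4·13 + 22)/6 = 84/6 = 14
te_B = (4 + 4·6 + 14)/6 = 42/6 = 7
te_C = (1 + 4·2 + 9)/6 = 18/6 = 3
te_D = (4 + 4·9 + 14)/6 = 54/6 = 9
te_E = (1 + 4·2 + 9)/6 = 18/6 = 3
te_F = (1 + 4·3 + 5)/6 = 18/6 = 3

Forward pass:
ES_A = 0; EF_A = 14
ES_B = 0; EF_B = 7
ES_C = max(EF_A=14, EF_B=7) = 14; EF_C = 14+3 = 17
ES_D = 14; EF_D = 14+9 = 23
ES_E = 23; EF_E = 23+3 = 26
ES_F = max(EF_C=17, EF_E=26) = 26; EF_F = 26+3 = 29
Expected project duration μ = 29 days. Critical path: A → D → E → F.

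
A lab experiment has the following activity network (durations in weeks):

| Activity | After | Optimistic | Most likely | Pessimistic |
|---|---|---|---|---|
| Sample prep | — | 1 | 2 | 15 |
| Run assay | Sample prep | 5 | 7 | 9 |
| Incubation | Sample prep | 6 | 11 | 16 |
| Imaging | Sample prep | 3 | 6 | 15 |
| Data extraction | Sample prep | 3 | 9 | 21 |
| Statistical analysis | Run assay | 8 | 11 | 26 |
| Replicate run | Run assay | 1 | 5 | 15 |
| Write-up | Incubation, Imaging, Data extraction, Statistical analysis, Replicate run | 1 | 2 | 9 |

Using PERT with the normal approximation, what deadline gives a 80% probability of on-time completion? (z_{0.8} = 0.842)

30.4 weeks

te_Sample prep = (1 + 4·2 + 15)/6 = 24/6 = 4; σ²_Sample prep = ((15−1)/6)² = 5.444
te_Run assay = (5 + 4·7 + 9)/6 = 42/6 = 7; σ²_Run assay = ((9−5)/6)² = 0.444
te_Incubation = (6 + 4·11 + 16)/6 = 66/6 = 11; σ²_Incubation = ((16−6)/6)² = 2.778
te_Imaging = (3 + 4·6 + 15)/6 = 42/6 = 7; σ²_Imaging = ((15−3)/6)² = 4.000
te_Data extraction = (3 + 4·9 + 21)/6 = 60/6 = 10; σ²_Data extraction = ((21−3)/6)² = 9.000
te_Statistical analysis = (8 + 4·11 + 26)/6 = 78/6 = 13; σ²_Statistical analysis = ((26−8)/6)² = 9.000
te_Replicate run = (1 + 4·5 + 15)/6 = 36/6 = 6; σ²_Replicate run = ((15−1)/6)² = 5.444
te_Write-up = (1 + 4·2 + 9)/6 = 18/6 = 3; σ²_Write-up = ((9−1)/6)² = 1.778

Forward pass:
ES_Sample prep = 0; EF_Sample prep = 4
ES_Run assay = 4; EF_Run assay = 4+7 = 11
ES_Incubation = 4; EF_Incubation = 4+11 = 15
ES_Imaging = 4; EF_Imaging = 4+7 = 11
ES_Data extraction = 4; EF_Data extraction = 4+10 = 14
ES_Statistical analysis = 11; EF_Statistical analysis = 11+13 = 24
ES_Replicate run = 11; EF_Replicate run = 11+6 = 17
ES_Write-up = max(EF_Incubation=15, EF_Imaging=11, EF_Data extraction=14, EF_Statistical analysis=24, EF_Replicate run=17) = 24; EF_Write-up = 24+3 = 27
Expected project duration μ = 27 weeks. Critical path: Sample prep → Run assay → Statistical analysis → Write-up.

Variance along critical path = 5.444 + 0.444 + 9.000 + 1.778 = 16.667; σ = 4.082 weeks.
D = μ + z·σ = 27 + 0.842·4.082 = 30.4 weeks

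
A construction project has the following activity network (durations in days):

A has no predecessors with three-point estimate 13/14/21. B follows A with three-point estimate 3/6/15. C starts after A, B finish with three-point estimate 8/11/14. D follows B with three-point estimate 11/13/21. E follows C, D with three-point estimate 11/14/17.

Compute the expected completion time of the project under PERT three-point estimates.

50 days

te_A = (13 + 4·14 + 21)/6 = 90/6 = 15
te_B = (3 + 4·6 + 15)/6 = 42/6 = 7
te_C = (8 + 4·11 + 14)/6 = 66/6 = 11
te_D = (11 + 4·13 + 21)/6 = 84/6 = 14
te_E = (11 + 4·14 + 17)/6 = 84/6 = 14

Forward pass:
ES_A = 0; EF_A = 15
ES_B = 15; EF_B = 15+7 = 22
ES_C = max(EF_A=15, EF_B=22) = 22; EF_C = 22+11 = 33
ES_D = 22; EF_D = 22+14 = 36
ES_E = max(EF_C=33, EF_D=36) = 36; EF_E = 36+14 = 50
Expected project duration μ = 50 days. Critical path: A → B → D → E.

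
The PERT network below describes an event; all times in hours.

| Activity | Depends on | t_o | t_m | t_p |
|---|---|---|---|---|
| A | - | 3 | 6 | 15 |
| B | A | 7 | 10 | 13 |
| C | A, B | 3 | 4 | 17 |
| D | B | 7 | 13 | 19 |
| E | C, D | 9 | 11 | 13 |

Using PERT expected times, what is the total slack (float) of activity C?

7 hours

te_A = (3 + 4·6 + 15)/6 = 42/6 = 7
te_B = (7 + 4·10 + 13)/6 = 60/6 = 10
te_C = (3 + 4·4 + 17)/6 = 36/6 = 6
te_D = (7 + 4·13 + 19)/6 = 78/6 = 13
te_E = (9 + 4·11 + 13)/6 = 66/6 = 11

Forward pass:
ES_A = 0; EF_A = 7
ES_B = 7; EF_B = 7+10 = 17
ES_C = max(EF_A=7, EF_B=17) = 17; EF_C = 17+6 = 23
ES_D = 17; EF_D = 17+13 = 30
ES_E = max(EF_C=23, EF_D=30) = 30; EF_E = 30+11 = 41
Expected project duration μ = 41 hours. Critical path: A → B → D → E.

Backward pass:
LF_E = 41; LS_E = 41−11 = 30
LF_D = LS_E = 30; LS_D = 30−13 = 17
LF_C = LS_E = 30; LS_C = 30−6 = 24
LF_B = min(LS_C=24, LS_D=17) = 17; LS_B = 17−10 = 7
LF_A = min(LS_B=7, LS_C=24) = 7; LS_A = 7−7 = 0
Slack_C = LS_C − ES_C = 24 − 17 = 7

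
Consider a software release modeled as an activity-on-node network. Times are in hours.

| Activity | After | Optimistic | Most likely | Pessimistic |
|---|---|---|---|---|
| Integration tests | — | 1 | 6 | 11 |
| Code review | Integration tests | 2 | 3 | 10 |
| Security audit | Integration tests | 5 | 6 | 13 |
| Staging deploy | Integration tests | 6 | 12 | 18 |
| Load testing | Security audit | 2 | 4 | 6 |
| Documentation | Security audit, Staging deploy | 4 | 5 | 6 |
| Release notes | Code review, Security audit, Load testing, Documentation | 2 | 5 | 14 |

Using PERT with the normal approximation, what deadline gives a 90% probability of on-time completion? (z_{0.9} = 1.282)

te_Integration tests = (1 + 4·6 + 11)/6 = 36/6 = 6; σ²_Integration tests = ((11−1)/6)² = 2.778
te_Code review = (2 + 4·3 + 10)/6 = 24/6 = 4; σ²_Code review = ((10−2)/6)² = 1.778
te_Security audit = (5 + 4·6 + 13)/6 = 42/6 = 7; σ²_Security audit = ((13−5)/6)² = 1.778
te_Staging deploy = (6 + 4·12 + 18)/6 = 72/6 = 12; σ²_Staging deploy = ((18−6)/6)² = 4.000
te_Load testing = (2 + 4·4 + 6)/6 = 24/6 = 4; σ²_Load testing = ((6−2)/6)² = 0.444
te_Documentation = (4 + 4·5 + 6)/6 = 30/6 = 5; σ²_Documentation = ((6−4)/6)² = 0.111
te_Release notes = (2 + 4·5 + 14)/6 = 36/6 = 6; σ²_Release notes = ((14−2)/6)² = 4.000

Forward pass:
ES_Integration tests = 0; EF_Integration tests = 6
ES_Code review = 6; EF_Code review = 6+4 = 10
ES_Security audit = 6; EF_Security audit = 6+7 = 13
ES_Staging deploy = 6; EF_Staging deploy = 6+12 = 18
ES_Load testing = 13; EF_Load testing = 13+4 = 17
ES_Documentation = max(EF_Security audit=13, EF_Staging deploy=18) = 18; EF_Documentation = 18+5 = 23
ES_Release notes = max(EF_Code review=10, EF_Security audit=13, EF_Load testing=17, EF_Documentation=23) = 23; EF_Release notes = 23+6 = 29
Expected project duration μ = 29 hours. Critical path: Integration tests → Staging deploy → Documentation → Release notes.

Variance along critical path = 2.778 + 4.000 + 0.111 + 4.000 = 10.889; σ = 3.300 hours.
D = μ + z·σ = 29 + 1.282·3.300 = 33.2 hours

33.2 hours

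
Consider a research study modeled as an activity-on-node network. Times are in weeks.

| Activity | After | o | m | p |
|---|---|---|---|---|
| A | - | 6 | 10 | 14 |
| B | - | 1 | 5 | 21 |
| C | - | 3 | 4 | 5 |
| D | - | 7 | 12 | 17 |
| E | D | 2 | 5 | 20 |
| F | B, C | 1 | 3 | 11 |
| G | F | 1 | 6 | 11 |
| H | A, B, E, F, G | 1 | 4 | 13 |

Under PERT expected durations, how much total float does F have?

te_A = (6 + 4·10 + 14)/6 = 60/6 = 10
te_B = (1 + 4·5 + 21)/6 = 42/6 = 7
te_C = (3 + 4·4 + 5)/6 = 24/6 = 4
te_D = (7 + 4·12 + 17)/6 = 72/6 = 12
te_E = (2 + 4·5 + 20)/6 = 42/6 = 7
te_F = (1 + 4·3 + 11)/6 = 24/6 = 4
te_G = (1 + 4·6 + 11)/6 = 36/6 = 6
te_H = (1 + 4·4 + 13)/6 = 30/6 = 5

Forward pass:
ES_A = 0; EF_A = 10
ES_B = 0; EF_B = 7
ES_C = 0; EF_C = 4
ES_D = 0; EF_D = 12
ES_E = 12; EF_E = 12+7 = 19
ES_F = max(EF_B=7, EF_C=4) = 7; EF_F = 7+4 = 11
ES_G = 11; EF_G = 11+6 = 17
ES_H = max(EF_A=10, EF_B=7, EF_E=19, EF_F=11, EF_G=17) = 19; EF_H = 19+5 = 24
Expected project duration μ = 24 weeks. Critical path: D → E → H.

Backward pass:
LF_H = 24; LS_H = 24−5 = 19
LF_G = LS_H = 19; LS_G = 19−6 = 13
LF_F = min(LS_G=13, LS_H=19) = 13; LS_F = 13−4 = 9
LF_E = LS_H = 19; LS_E = 19−7 = 12
LF_D = LS_E = 12; LS_D = 12−12 = 0
LF_C = LS_F = 9; LS_C = 9−4 = 5
LF_B = min(LS_F=9, LS_H=19) = 9; LS_B = 9−7 = 2
LF_A = LS_H = 19; LS_A = 19−10 = 9
Slack_F = LS_F − ES_F = 9 − 7 = 2

2 weeks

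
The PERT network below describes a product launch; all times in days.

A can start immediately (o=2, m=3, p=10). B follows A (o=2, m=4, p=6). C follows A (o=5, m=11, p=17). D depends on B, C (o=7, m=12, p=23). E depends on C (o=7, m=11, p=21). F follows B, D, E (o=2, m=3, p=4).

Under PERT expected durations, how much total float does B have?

te_A = (2 + 4·3 + 10)/6 = 24/6 = 4
te_B = (2 + 4·4 + 6)/6 = 24/6 = 4
te_C = (5 + 4·11 + 17)/6 = 66/6 = 11
te_D = (7 + 4·12 + 23)/6 = 78/6 = 13
te_E = (7 + 4·11 + 21)/6 = 72/6 = 12
te_F = (2 + 4·3 + 4)/6 = 18/6 = 3

Forward pass:
ES_A = 0; EF_A = 4
ES_B = 4; EF_B = 4+4 = 8
ES_C = 4; EF_C = 4+11 = 15
ES_D = max(EF_B=8, EF_C=15) = 15; EF_D = 15+13 = 28
ES_E = 15; EF_E = 15+12 = 27
ES_F = max(EF_B=8, EF_D=28, EF_E=27) = 28; EF_F = 28+3 = 31
Expected project duration μ = 31 days. Critical path: A → C → D → F.

Backward pass:
LF_F = 31; LS_F = 31−3 = 28
LF_E = LS_F = 28; LS_E = 28−12 = 16
LF_D = LS_F = 28; LS_D = 28−13 = 15
LF_C = min(LS_D=15, LS_E=16) = 15; LS_C = 15−11 = 4
LF_B = min(LS_D=15, LS_F=28) = 15; LS_B = 15−4 = 11
LF_A = min(LS_B=11, LS_C=4) = 4; LS_A = 4−4 = 0
Slack_B = LS_B − ES_B = 11 − 4 = 7

7 days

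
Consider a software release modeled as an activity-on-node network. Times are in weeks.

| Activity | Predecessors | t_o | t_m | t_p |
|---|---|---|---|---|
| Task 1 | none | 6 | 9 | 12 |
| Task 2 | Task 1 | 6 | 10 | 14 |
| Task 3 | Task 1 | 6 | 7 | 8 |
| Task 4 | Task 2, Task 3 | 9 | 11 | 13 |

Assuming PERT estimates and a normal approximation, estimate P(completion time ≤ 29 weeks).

te_Task 1 = (6 + 4·9 + 12)/6 = 54/6 = 9; σ²_Task 1 = ((12−6)/6)² = 1.000
te_Task 2 = (6 + 4·10 + 14)/6 = 60/6 = 10; σ²_Task 2 = ((14−6)/6)² = 1.778
te_Task 3 = (6 + 4·7 + 8)/6 = 42/6 = 7; σ²_Task 3 = ((8−6)/6)² = 0.111
te_Task 4 = (9 + 4·11 + 13)/6 = 66/6 = 11; σ²_Task 4 = ((13−9)/6)² = 0.444

Forward pass:
ES_Task 1 = 0; EF_Task 1 = 9
ES_Task 2 = 9; EF_Task 2 = 9+10 = 19
ES_Task 3 = 9; EF_Task 3 = 9+7 = 16
ES_Task 4 = max(EF_Task 2=19, EF_Task 3=16) = 19; EF_Task 4 = 19+11 = 30
Expected project duration μ = 30 weeks. Critical path: Task 1 → Task 2 → Task 4.

Variance along critical path = 1.000 + 1.778 + 0.444 = 3.222; σ = √3.222 = 1.795 weeks.
Z = (29 − 30) / 1.795 = -0.557
P(T ≤ 29) = Φ(-0.557) ≈ 0.289

0.289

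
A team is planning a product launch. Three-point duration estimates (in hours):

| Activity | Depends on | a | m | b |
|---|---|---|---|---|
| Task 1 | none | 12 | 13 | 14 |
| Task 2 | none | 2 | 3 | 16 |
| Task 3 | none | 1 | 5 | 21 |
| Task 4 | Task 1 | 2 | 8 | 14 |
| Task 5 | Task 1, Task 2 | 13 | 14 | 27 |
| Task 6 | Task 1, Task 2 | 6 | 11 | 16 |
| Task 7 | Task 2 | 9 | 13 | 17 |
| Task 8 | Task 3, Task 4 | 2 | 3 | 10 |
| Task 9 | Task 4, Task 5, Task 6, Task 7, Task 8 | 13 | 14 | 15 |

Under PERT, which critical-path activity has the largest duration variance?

te_Task 1 = (12 + 4·13 + 14)/6 = 78/6 = 13; σ²_Task 1 = ((14−12)/6)² = 0.111
te_Task 2 = (2 + 4·3 + 16)/6 = 30/6 = 5; σ²_Task 2 = ((16−2)/6)² = 5.444
te_Task 3 = (1 + 4·5 + 21)/6 = 42/6 = 7; σ²_Task 3 = ((21−1)/6)² = 11.111
te_Task 4 = (2 + 4·8 + 14)/6 = 48/6 = 8; σ²_Task 4 = ((14−2)/6)² = 4.000
te_Task 5 = (13 + 4·14 + 27)/6 = 96/6 = 16; σ²_Task 5 = ((27−13)/6)² = 5.444
te_Task 6 = (6 + 4·11 + 16)/6 = 66/6 = 11; σ²_Task 6 = ((16−6)/6)² = 2.778
te_Task 7 = (9 + 4·13 + 17)/6 = 78/6 = 13; σ²_Task 7 = ((17−9)/6)² = 1.778
te_Task 8 = (2 + 4·3 + 10)/6 = 24/6 = 4; σ²_Task 8 = ((10−2)/6)² = 1.778
te_Task 9 = (13 + 4·14 + 15)/6 = 84/6 = 14; σ²_Task 9 = ((15−13)/6)² = 0.111

Forward pass:
ES_Task 1 = 0; EF_Task 1 = 13
ES_Task 2 = 0; EF_Task 2 = 5
ES_Task 3 = 0; EF_Task 3 = 7
ES_Task 4 = 13; EF_Task 4 = 13+8 = 21
ES_Task 5 = max(EF_Task 1=13, EF_Task 2=5) = 13; EF_Task 5 = 13+16 = 29
ES_Task 6 = max(EF_Task 1=13, EF_Task 2=5) = 13; EF_Task 6 = 13+11 = 24
ES_Task 7 = 5; EF_Task 7 = 5+13 = 18
ES_Task 8 = max(EF_Task 3=7, EF_Task 4=21) = 21; EF_Task 8 = 21+4 = 25
ES_Task 9 = max(EF_Task 4=21, EF_Task 5=29, EF_Task 6=24, EF_Task 7=18, EF_Task 8=25) = 29; EF_Task 9 = 29+14 = 43
Expected project duration μ = 43 hours. Critical path: Task 1 → Task 5 → Task 9.

Variances on critical path: σ²_Task 1=0.111, σ²_Task 5=5.444, σ²_Task 9=0.111.
Largest is σ²_Task 5 = 5.444.

Task 5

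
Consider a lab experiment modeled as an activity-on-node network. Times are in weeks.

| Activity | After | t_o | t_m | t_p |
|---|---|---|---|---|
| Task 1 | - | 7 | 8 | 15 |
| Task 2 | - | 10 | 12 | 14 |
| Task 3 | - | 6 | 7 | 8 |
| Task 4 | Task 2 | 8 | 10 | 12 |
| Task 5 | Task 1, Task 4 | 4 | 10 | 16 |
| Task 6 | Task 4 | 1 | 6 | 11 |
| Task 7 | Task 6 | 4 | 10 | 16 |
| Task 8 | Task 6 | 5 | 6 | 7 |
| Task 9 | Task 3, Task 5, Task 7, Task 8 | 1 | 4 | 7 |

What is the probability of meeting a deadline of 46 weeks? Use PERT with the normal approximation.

te_Task 1 = (7 + 4·8 + 15)/6 = 54/6 = 9; σ²_Task 1 = ((15−7)/6)² = 1.778
te_Task 2 = (10 + 4·12 + 14)/6 = 72/6 = 12; σ²_Task 2 = ((14−10)/6)² = 0.444
te_Task 3 = (6 + 4·7 + 8)/6 = 42/6 = 7; σ²_Task 3 = ((8−6)/6)² = 0.111
te_Task 4 = (8 + 4·10 + 12)/6 = 60/6 = 10; σ²_Task 4 = ((12−8)/6)² = 0.444
te_Task 5 = (4 + 4·10 + 16)/6 = 60/6 = 10; σ²_Task 5 = ((16−4)/6)² = 4.000
te_Task 6 = (1 + 4·6 + 11)/6 = 36/6 = 6; σ²_Task 6 = ((11−1)/6)² = 2.778
te_Task 7 = (4 + 4·10 + 16)/6 = 60/6 = 10; σ²_Task 7 = ((16−4)/6)² = 4.000
te_Task 8 = (5 + 4·6 + 7)/6 = 36/6 = 6; σ²_Task 8 = ((7−5)/6)² = 0.111
te_Task 9 = (1 + 4·4 + 7)/6 = 24/6 = 4; σ²_Task 9 = ((7−1)/6)² = 1.000

Forward pass:
ES_Task 1 = 0; EF_Task 1 = 9
ES_Task 2 = 0; EF_Task 2 = 12
ES_Task 3 = 0; EF_Task 3 = 7
ES_Task 4 = 12; EF_Task 4 = 12+10 = 22
ES_Task 5 = max(EF_Task 1=9, EF_Task 4=22) = 22; EF_Task 5 = 22+10 = 32
ES_Task 6 = 22; EF_Task 6 = 22+6 = 28
ES_Task 7 = 28; EF_Task 7 = 28+10 = 38
ES_Task 8 = 28; EF_Task 8 = 28+6 = 34
ES_Task 9 = max(EF_Task 3=7, EF_Task 5=32, EF_Task 7=38, EF_Task 8=34) = 38; EF_Task 9 = 38+4 = 42
Expected project duration μ = 42 weeks. Critical path: Task 2 → Task 4 → Task 6 → Task 7 → Task 9.

Variance along critical path = 0.444 + 0.444 + 2.778 + 4.000 + 1.000 = 8.667; σ = √8.667 = 2.944 weeks.
Z = (46 − 42) / 2.944 = 1.359
P(T ≤ 46) = Φ(1.359) ≈ 0.913

0.913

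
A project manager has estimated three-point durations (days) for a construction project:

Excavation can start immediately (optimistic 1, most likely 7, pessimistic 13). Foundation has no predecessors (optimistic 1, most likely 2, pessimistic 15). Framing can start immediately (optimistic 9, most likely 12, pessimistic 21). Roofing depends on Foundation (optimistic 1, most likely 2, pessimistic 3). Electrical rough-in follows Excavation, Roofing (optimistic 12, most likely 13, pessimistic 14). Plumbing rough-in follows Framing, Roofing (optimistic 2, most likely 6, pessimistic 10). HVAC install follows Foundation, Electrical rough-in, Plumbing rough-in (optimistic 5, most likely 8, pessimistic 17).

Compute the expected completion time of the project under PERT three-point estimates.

29 days

te_Excavation = (1 + 4·7 + 13)/6 = 42/6 = 7
te_Foundation = (1 + 4·2 + 15)/6 = 24/6 = 4
te_Framing = (9 + 4·12 + 21)/6 = 78/6 = 13
te_Roofing = (1 + 4·2 + 3)/6 = 12/6 = 2
te_Electrical rough-in = (12 + 4·13 + 14)/6 = 78/6 = 13
te_Plumbing rough-in = (2 + 4·6 + 10)/6 = 36/6 = 6
te_HVAC install = (5 + 4·8 + 17)/6 = 54/6 = 9

Forward pass:
ES_Excavation = 0; EF_Excavation = 7
ES_Foundation = 0; EF_Foundation = 4
ES_Framing = 0; EF_Framing = 13
ES_Roofing = 4; EF_Roofing = 4+2 = 6
ES_Electrical rough-in = max(EF_Excavation=7, EF_Roofing=6) = 7; EF_Electrical rough-in = 7+13 = 20
ES_Plumbing rough-in = max(EF_Framing=13, EF_Roofing=6) = 13; EF_Plumbing rough-in = 13+6 = 19
ES_HVAC install = max(EF_Foundation=4, EF_Electrical rough-in=20, EF_Plumbing rough-in=19) = 20; EF_HVAC install = 20+9 = 29
Expected project duration μ = 29 days. Critical path: Excavation → Electrical rough-in → HVAC install.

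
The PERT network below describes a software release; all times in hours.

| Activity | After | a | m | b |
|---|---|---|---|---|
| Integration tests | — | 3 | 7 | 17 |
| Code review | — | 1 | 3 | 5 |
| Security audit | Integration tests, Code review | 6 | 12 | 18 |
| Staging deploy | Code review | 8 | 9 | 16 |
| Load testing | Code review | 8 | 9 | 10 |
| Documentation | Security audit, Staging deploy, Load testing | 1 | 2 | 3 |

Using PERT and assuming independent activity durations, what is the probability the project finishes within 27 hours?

0.947

te_Integration tests = (3 + 4·7 + 17)/6 = 48/6 = 8; σ²_Integration tests = ((17−3)/6)² = 5.444
te_Code review = (1 + 4·3 + 5)/6 = 18/6 = 3; σ²_Code review = ((5−1)/6)² = 0.444
te_Security audit = (6 + 4·12 + 18)/6 = 72/6 = 12; σ²_Security audit = ((18−6)/6)² = 4.000
te_Staging deploy = (8 + 4·9 + 16)/6 = 60/6 = 10; σ²_Staging deploy = ((16−8)/6)² = 1.778
te_Load testing = (8 + 4·9 + 10)/6 = 54/6 = 9; σ²_Load testing = ((10−8)/6)² = 0.111
te_Documentation = (1 + 4·2 + 3)/6 = 12/6 = 2; σ²_Documentation = ((3−1)/6)² = 0.111

Forward pass:
ES_Integration tests = 0; EF_Integration tests = 8
ES_Code review = 0; EF_Code review = 3
ES_Security audit = max(EF_Integration tests=8, EF_Code review=3) = 8; EF_Security audit = 8+12 = 20
ES_Staging deploy = 3; EF_Staging deploy = 3+10 = 13
ES_Load testing = 3; EF_Load testing = 3+9 = 12
ES_Documentation = max(EF_Security audit=20, EF_Staging deploy=13, EF_Load testing=12) = 20; EF_Documentation = 20+2 = 22
Expected project duration μ = 22 hours. Critical path: Integration tests → Security audit → Documentation.

Variance along critical path = 5.444 + 4.000 + 0.111 = 9.556; σ = √9.556 = 3.091 hours.
Z = (27 − 22) / 3.091 = 1.617
P(T ≤ 27) = Φ(1.617) ≈ 0.947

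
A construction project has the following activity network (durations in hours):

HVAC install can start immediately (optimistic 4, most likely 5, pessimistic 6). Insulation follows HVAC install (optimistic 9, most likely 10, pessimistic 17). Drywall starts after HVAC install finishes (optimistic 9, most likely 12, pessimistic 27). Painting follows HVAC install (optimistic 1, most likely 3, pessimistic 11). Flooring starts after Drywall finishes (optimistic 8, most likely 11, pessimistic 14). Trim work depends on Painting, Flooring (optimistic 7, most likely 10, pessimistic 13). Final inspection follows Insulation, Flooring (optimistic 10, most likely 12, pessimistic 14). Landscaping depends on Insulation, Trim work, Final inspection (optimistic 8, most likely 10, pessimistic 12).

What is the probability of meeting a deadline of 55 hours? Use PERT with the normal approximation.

0.817

te_HVAC install = (4 + 4·5 + 6)/6 = 30/6 = 5; σ²_HVAC install = ((6−4)/6)² = 0.111
te_Insulation = (9 + 4·10 + 17)/6 = 66/6 = 11; σ²_Insulation = ((17−9)/6)² = 1.778
te_Drywall = (9 + 4·12 + 27)/6 = 84/6 = 14; σ²_Drywall = ((27−9)/6)² = 9.000
te_Painting = (1 + 4·3 + 11)/6 = 24/6 = 4; σ²_Painting = ((11−1)/6)² = 2.778
te_Flooring = (8 + 4·11 + 14)/6 = 66/6 = 11; σ²_Flooring = ((14−8)/6)² = 1.000
te_Trim work = (7 + 4·10 + 13)/6 = 60/6 = 10; σ²_Trim work = ((13−7)/6)² = 1.000
te_Final inspection = (10 + 4·12 + 14)/6 = 72/6 = 12; σ²_Final inspection = ((14−10)/6)² = 0.444
te_Landscaping = (8 + 4·10 + 12)/6 = 60/6 = 10; σ²_Landscaping = ((12−8)/6)² = 0.444

Forward pass:
ES_HVAC install = 0; EF_HVAC install = 5
ES_Insulation = 5; EF_Insulation = 5+11 = 16
ES_Drywall = 5; EF_Drywall = 5+14 = 19
ES_Painting = 5; EF_Painting = 5+4 = 9
ES_Flooring = 19; EF_Flooring = 19+11 = 30
ES_Trim work = max(EF_Painting=9, EF_Flooring=30) = 30; EF_Trim work = 30+10 = 40
ES_Final inspection = max(EF_Insulation=16, EF_Flooring=30) = 30; EF_Final inspection = 30+12 = 42
ES_Landscaping = max(EF_Insulation=16, EF_Trim work=40, EF_Final inspection=42) = 42; EF_Landscaping = 42+10 = 52
Expected project duration μ = 52 hours. Critical path: HVAC install → Drywall → Flooring → Final inspection → Landscaping.

Variance along critical path = 0.111 + 9.000 + 1.000 + 0.444 + 0.444 = 11.000; σ = √11.000 = 3.317 hours.
Z = (55 − 52) / 3.317 = 0.905
P(T ≤ 55) = Φ(0.905) ≈ 0.817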